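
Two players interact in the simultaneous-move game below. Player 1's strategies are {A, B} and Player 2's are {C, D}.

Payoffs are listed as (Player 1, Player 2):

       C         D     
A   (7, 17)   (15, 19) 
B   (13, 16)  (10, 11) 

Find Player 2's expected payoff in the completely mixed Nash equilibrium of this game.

First find x, the probability Player 1 plays A, from Player 2's indifference between C and D: 17x + 16(1−x) = 19x + 11(1−x), giving x = 5/7.
Since Player 2 is indifferent in equilibrium, Player 2's expected payoff equals the payoff from either column against (5/7, 2/7). Using C: 17(5/7) + 16(2/7) = 117/7.

117/7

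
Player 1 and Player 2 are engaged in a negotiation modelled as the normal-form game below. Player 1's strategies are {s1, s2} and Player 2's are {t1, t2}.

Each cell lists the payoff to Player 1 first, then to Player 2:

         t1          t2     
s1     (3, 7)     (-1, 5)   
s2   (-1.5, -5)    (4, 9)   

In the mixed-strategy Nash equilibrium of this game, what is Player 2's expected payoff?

First find p, the probability Player 1 plays s1, from Player 2's indifference between t1 and t2: 7p − 5(1−p) = 5p + 9(1−p), giving p = 7/8.
Since Player 2 is indifferent in equilibrium, Player 2's expected payoff equals the payoff from either column against (7/8, 1/8). Using t1: 7(7/8) − 5(1/8) = 11/2.

11/2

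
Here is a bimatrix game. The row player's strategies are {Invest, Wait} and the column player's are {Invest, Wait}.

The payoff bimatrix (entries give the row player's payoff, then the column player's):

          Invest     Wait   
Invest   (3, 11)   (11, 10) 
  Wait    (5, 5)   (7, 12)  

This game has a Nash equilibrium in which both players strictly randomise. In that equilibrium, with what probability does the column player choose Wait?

Let y be the probability that the column player plays Invest. In a completely mixed equilibrium, the row player must be indifferent between Invest and Wait.
The row player's expected payoff from Invest is 3y + 11(1−y); from Wait it is 5y + 7(1−y).
Setting these equal: −8y + 11 = −2y + 7, so y = 2/3.
Therefore the column player plays Wait with probability 1 − 2/3 = 1/3.

1/3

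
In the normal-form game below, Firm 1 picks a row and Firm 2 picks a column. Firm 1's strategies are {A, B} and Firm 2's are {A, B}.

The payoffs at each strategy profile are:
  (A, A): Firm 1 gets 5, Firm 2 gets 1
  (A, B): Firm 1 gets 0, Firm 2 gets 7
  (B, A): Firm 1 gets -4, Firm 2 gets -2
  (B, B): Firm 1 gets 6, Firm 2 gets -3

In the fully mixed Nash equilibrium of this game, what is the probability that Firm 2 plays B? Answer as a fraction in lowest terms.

3/5

Let y be the probability that Firm 2 plays A. In a completely mixed equilibrium, Firm 1 must be indifferent between A and B.
Firm 1's expected payoff from A is 5y; from B it is −4y + 6(1−y).
Setting these equal: 5y = −10y + 6, so y = 2/5.
Therefore Firm 2 plays B with probability 1 − 2/5 = 3/5.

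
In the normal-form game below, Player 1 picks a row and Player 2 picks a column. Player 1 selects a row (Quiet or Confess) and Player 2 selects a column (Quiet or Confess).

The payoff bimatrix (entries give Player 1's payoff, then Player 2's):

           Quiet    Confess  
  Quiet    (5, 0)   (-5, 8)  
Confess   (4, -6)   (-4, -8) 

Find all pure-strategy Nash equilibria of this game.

none

(Quiet, Quiet): Player 2 prefers Confess (8 > 0) — not an equilibrium.
(Quiet, Confess): Player 1 prefers Confess (-4 > -5) — not an equilibrium.
(Confess, Quiet): Player 1 prefers Quiet (5 > 4) — not an equilibrium.
(Confess, Confess): Player 2 prefers Quiet (-6 > -8) — not an equilibrium.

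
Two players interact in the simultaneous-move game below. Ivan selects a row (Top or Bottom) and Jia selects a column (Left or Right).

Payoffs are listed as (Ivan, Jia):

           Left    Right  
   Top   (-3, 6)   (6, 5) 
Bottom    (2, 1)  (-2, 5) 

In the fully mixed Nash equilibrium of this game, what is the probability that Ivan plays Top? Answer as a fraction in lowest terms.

Let r be the probability that Ivan plays Top. In a completely mixed equilibrium, Jia must be indifferent between Left and Right.
Jia's expected payoff from Left is 6r + (1−r); from Right it is 5r + 5(1−r).
Setting these equal: 5r + 1 = 5, so r = 4/5.

4/5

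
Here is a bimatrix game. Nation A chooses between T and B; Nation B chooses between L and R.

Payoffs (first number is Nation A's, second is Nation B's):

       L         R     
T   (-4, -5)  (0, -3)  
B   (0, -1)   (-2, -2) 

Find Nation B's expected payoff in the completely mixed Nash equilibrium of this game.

-7/3

First find x, the probability Nation A plays T, from Nation B's indifference between L and R: −5x − (1−x) = −3x − 2(1−x), giving x = 1/3.
Since Nation B is indifferent in equilibrium, Nation B's expected payoff equals the payoff from either column against (1/3, 2/3). Using L: −5(1/3) − (2/3) = -7/3.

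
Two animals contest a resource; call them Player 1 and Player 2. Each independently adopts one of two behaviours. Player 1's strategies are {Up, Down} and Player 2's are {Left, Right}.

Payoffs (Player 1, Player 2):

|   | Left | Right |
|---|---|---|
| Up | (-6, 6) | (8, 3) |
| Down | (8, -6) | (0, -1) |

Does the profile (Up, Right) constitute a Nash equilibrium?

No

At (Up, Right), Player 1 earns 8; switching to Down would give 0, so Player 1 has no profitable deviation.
Player 2 earns 3; switching to Left would give 6, so Player 2 would deviate.
Since at least one player can profitably deviate, this is not a Nash equilibrium.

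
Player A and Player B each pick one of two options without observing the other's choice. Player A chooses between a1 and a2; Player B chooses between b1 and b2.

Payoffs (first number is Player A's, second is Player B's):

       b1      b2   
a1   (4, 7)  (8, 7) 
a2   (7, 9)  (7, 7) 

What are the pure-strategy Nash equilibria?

(a1, b2) and (a2, b1)

(a1, b1): Player A prefers a2 (7 > 4) — not an equilibrium.
(a1, b2): Player A gets 8 ≥ 7 from a2, and Player B gets 7 ≥ 7 from b1 — Nash equilibrium.
(a2, b1): Player A gets 7 ≥ 4 from a1, and Player B gets 9 ≥ 7 from b2 — Nash equilibrium.
(a2, b2): Player A prefers a1 (8 > 7); Player B prefers b1 (9 > 7) — not an equilibrium.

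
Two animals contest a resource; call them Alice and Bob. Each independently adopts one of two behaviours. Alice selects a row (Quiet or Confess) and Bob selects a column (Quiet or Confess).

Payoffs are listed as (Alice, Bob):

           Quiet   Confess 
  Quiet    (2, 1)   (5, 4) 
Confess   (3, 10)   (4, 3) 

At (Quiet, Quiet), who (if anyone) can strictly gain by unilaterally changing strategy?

Both

Alice at (Quiet, Quiet) earns 2; deviating to Confess yields 3 — a strict improvement.
Bob earns 1; deviating to Confess yields 4 — a strict improvement.
Both Alice and Bob have strictly profitable deviations.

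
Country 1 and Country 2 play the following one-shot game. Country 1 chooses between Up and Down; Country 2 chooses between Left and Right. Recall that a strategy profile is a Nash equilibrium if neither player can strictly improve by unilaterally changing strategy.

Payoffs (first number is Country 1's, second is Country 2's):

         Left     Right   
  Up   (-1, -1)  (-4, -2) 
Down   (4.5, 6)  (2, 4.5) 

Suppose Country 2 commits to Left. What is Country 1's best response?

Down

Against Left, Country 1 earns -1 from Up and 4.5 from Down.
So Down is the best response.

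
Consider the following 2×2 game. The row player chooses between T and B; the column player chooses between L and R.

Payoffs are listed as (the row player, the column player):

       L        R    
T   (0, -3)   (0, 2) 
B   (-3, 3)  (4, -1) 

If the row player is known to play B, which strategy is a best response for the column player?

Against B, the column player earns 3 from L and -1 from R.
So L is the best response.

L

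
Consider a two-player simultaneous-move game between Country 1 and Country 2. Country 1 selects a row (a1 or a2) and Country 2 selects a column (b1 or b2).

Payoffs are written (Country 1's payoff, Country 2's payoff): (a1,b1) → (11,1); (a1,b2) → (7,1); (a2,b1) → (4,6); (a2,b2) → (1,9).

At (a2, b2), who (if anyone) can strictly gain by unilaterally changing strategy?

Country 1 at (a2, b2) earns 1; deviating to a1 yields 7 — a strict improvement.
Country 2 earns 9; deviating to b1 yields 6 — not better.
Only Country 1 has a strictly profitable deviation.

Country 1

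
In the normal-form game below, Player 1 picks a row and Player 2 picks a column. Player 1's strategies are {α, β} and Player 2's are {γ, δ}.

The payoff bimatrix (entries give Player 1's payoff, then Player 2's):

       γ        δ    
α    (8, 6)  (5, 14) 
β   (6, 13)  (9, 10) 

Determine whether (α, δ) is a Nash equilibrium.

At (α, δ), Player 1 earns 5; switching to β would give 9, so Player 1 would deviate.
Player 2 earns 14; switching to γ would give 6, so Player 2 has no profitable deviation.
Since at least one player can profitably deviate, this is not a Nash equilibrium.

No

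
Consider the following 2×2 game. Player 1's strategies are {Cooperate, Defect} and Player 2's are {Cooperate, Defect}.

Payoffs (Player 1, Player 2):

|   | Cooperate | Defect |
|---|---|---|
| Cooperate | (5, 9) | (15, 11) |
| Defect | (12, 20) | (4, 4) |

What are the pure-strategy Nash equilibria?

(Cooperate, Cooperate): Player 1 prefers Defect (12 > 5); Player 2 prefers Defect (11 > 9) — not an equilibrium.
(Cooperate, Defect): Player 1 gets 15 ≥ 4 from Defect, and Player 2 gets 11 ≥ 9 from Cooperate — Nash equilibrium.
(Defect, Cooperate): Player 1 gets 12 ≥ 5 from Cooperate, and Player 2 gets 20 ≥ 4 from Defect — Nash equilibrium.
(Defect, Defect): Player 1 prefers Cooperate (15 > 4); Player 2 prefers Cooperate (20 > 4) — not an equilibrium.

(Cooperate, Defect) and (Defect, Cooperate)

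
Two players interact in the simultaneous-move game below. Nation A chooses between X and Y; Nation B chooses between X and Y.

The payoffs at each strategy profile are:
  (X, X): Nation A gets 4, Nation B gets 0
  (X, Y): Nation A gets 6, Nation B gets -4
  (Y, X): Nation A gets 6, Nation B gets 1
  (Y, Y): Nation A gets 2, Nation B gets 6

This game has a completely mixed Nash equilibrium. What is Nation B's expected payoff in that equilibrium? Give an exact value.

First find p, the probability Nation A plays X, from Nation B's indifference between X and Y: (1−p) = −4p + 6(1−p), giving p = 5/9.
Since Nation B is indifferent in equilibrium, Nation B's expected payoff equals the payoff from either column against (5/9, 4/9). Using X: (4/9) = 4/9.

4/9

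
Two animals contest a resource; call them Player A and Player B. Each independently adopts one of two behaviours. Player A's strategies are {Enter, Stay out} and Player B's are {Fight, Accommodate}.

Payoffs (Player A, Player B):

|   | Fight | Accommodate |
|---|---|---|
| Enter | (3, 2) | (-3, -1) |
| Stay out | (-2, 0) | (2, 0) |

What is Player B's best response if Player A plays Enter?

Against Enter, Player B earns 2 from Fight and -1 from Accommodate.
So Fight is the best response.

Fight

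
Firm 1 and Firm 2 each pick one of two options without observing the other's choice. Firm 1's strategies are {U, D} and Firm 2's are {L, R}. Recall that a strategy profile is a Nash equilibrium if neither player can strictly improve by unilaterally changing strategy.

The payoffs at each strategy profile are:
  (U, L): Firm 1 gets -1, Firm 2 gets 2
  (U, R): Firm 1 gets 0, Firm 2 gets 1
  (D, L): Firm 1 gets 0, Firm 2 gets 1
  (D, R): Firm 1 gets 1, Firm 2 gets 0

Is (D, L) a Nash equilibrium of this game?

At (D, L), Firm 1 earns 0; switching to U would give -1, so Firm 1 has no profitable deviation.
Firm 2 earns 1; switching to R would give 0, so Firm 2 has no profitable deviation.
Neither player can gain by a unilateral deviation, so this profile is a Nash equilibrium.

Yes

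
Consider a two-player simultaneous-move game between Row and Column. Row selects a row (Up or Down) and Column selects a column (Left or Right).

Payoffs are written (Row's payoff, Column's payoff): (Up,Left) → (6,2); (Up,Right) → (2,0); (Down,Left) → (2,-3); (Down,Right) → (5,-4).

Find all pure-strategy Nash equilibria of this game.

(Up, Left)

(Up, Left): Row gets 6 ≥ 2 from Down, and Column gets 2 ≥ 0 from Right — Nash equilibrium.
(Up, Right): Row prefers Down (5 > 2); Column prefers Left (2 > 0) — not an equilibrium.
(Down, Left): Row prefers Up (6 > 2) — not an equilibrium.
(Down, Right): Column prefers Left (-3 > -4) — not an equilibrium.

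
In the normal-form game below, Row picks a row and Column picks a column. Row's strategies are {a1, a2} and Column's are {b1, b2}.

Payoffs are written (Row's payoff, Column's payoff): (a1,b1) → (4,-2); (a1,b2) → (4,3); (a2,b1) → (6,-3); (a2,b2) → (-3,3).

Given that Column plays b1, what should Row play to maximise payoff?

Against b1, Row earns 4 from a1 and 6 from a2.
So a2 is the best response.

a2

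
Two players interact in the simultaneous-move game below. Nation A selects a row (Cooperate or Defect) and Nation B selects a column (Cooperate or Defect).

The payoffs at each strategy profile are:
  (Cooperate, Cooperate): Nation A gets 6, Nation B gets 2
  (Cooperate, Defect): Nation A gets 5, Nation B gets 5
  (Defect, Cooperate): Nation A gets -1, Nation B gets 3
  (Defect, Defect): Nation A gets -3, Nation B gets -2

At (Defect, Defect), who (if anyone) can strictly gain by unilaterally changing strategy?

Nation A at (Defect, Defect) earns -3; deviating to Cooperate yields 5 — a strict improvement.
Nation B earns -2; deviating to Cooperate yields 3 — a strict improvement.
Both Nation A and Nation B have strictly profitable deviations.

Both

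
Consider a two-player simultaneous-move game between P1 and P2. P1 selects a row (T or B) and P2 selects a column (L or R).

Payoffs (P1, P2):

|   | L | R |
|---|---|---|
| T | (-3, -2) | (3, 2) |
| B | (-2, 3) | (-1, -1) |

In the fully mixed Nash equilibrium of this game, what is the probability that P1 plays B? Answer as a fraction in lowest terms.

1/2

Let p be the probability that P1 plays T. In a completely mixed equilibrium, P2 must be indifferent between L and R.
P2's expected payoff from L is −2p + 3(1−p); from R it is 2p − (1−p).
Setting these equal: −5p + 3 = 3p − 1, so p = 1/2.
Therefore P1 plays B with probability 1 − 1/2 = 1/2.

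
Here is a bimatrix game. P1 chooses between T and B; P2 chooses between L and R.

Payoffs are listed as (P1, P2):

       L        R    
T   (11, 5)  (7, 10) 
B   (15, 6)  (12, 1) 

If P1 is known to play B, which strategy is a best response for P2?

L

Against B, P2 earns 6 from L and 1 from R.
So L is the best response.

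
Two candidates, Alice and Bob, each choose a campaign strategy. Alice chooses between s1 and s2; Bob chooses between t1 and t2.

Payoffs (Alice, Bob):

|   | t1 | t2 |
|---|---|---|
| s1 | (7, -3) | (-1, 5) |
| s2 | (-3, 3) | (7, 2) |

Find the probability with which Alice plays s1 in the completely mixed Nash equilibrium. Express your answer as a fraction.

Let r be the probability that Alice plays s1. In a completely mixed equilibrium, Bob must be indifferent between t1 and t2.
Bob's expected payoff from t1 is −3r + 3(1−r); from t2 it is 5r + 2(1−r).
Setting these equal: −6r + 3 = 3r + 2, so r = 1/9.

1/9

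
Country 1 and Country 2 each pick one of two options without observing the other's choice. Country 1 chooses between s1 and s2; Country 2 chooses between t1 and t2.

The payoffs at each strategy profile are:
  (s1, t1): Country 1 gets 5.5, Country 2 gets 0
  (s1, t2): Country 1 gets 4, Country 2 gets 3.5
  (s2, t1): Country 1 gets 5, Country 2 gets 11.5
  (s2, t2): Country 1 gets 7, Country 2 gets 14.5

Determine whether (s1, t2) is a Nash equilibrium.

At (s1, t2), Country 1 earns 4; switching to s2 would give 7, so Country 1 would deviate.
Country 2 earns 3.5; switching to t1 would give 0, so Country 2 has no profitable deviation.
Since at least one player can profitably deviate, this is not a Nash equilibrium.

No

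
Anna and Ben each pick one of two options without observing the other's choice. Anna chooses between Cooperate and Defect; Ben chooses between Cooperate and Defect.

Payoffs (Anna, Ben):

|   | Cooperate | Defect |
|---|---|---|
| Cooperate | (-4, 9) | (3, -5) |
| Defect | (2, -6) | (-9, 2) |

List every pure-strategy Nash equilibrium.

(Cooperate, Cooperate): Anna prefers Defect (2 > -4) — not an equilibrium.
(Cooperate, Defect): Ben prefers Cooperate (9 > -5) — not an equilibrium.
(Defect, Cooperate): Ben prefers Defect (2 > -6) — not an equilibrium.
(Defect, Defect): Anna prefers Cooperate (3 > -9) — not an equilibrium.

none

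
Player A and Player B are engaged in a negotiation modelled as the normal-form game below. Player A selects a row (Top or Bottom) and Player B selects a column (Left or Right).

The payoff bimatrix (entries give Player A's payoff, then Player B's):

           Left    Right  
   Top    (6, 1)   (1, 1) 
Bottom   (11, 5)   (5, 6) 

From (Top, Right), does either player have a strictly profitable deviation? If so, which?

Player A

Player A at (Top, Right) earns 1; deviating to Bottom yields 5 — a strict improvement.
Player B earns 1; deviating to Left yields 1 — not better.
Only Player A has a strictly profitable deviation.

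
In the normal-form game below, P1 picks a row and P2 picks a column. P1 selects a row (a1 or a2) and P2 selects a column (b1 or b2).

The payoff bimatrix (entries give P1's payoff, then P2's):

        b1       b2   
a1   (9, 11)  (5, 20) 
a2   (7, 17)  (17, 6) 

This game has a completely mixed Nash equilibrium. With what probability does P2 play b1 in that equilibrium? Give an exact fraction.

6/7

Let q be the probability that P2 plays b1. In a completely mixed equilibrium, P1 must be indifferent between a1 and a2.
P1's expected payoff from a1 is 9q + 5(1−q); from a2 it is 7q + 17(1−q).
Setting these equal: 4q + 5 = −10q + 17, so q = 6/7.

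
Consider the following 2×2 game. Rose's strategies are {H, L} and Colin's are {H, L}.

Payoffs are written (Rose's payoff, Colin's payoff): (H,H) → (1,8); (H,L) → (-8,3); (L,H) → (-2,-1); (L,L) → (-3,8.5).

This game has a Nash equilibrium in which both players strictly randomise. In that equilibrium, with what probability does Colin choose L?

Let c be the probability that Colin plays H. In a completely mixed equilibrium, Rose must be indifferent between H and L.
Rose's expected payoff from H is c − 8(1−c); from L it is −2c − 3(1−c).
Setting these equal: 9c − 8 = c − 3, so c = 5/8.
Therefore Colin plays L with probability 1 − 5/8 = 3/8.

3/8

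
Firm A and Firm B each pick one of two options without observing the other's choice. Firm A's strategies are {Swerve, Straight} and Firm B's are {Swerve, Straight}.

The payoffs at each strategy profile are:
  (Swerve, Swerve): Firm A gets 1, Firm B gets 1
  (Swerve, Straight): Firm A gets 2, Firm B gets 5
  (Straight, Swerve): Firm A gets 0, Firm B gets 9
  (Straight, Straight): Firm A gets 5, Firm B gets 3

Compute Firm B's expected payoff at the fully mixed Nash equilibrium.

First find x, the probability Firm A plays Swerve, from Firm B's indifference between Swerve and Straight: x + 9(1−x) = 5x + 3(1−x), giving x = 3/5.
Since Firm B is indifferent in equilibrium, Firm B's expected payoff equals the payoff from either column against (3/5, 2/5). Using Swerve: (3/5) + 9(2/5) = 21/5.

21/5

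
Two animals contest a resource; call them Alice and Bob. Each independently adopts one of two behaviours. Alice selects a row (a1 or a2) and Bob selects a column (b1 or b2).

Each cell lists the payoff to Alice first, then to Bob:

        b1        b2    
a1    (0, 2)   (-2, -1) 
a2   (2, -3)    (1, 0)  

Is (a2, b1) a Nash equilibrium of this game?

No

At (a2, b1), Alice earns 2; switching to a1 would give 0, so Alice has no profitable deviation.
Bob earns -3; switching to b2 would give 0, so Bob would deviate.
Since at least one player can profitably deviate, this is not a Nash equilibrium.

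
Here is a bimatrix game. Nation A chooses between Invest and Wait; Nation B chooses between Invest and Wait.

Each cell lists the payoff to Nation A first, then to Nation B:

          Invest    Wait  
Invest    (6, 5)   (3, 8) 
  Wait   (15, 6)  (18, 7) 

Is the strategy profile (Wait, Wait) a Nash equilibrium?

At (Wait, Wait), Nation A earns 18; switching to Invest would give 3, so Nation A has no profitable deviation.
Nation B earns 7; switching to Invest would give 6, so Nation B has no profitable deviation.
Neither player can gain by a unilateral deviation, so this profile is a Nash equilibrium.

Yes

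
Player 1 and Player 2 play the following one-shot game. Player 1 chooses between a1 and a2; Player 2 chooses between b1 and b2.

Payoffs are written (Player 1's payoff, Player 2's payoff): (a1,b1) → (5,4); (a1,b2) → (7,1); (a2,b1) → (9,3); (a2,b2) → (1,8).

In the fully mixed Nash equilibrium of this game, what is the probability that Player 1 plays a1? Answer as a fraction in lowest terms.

Let x be the probability that Player 1 plays a1. In a completely mixed equilibrium, Player 2 must be indifferent between b1 and b2.
Player 2's expected payoff from b1 is 4x + 3(1−x); from b2 it is x + 8(1−x).
Setting these equal: x + 3 = −7x + 8, so x = 5/8.

5/8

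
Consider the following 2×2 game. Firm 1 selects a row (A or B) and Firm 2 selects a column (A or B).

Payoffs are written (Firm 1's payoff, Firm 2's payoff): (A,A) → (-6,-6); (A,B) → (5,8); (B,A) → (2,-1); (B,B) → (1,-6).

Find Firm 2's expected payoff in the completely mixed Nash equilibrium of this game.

First find p, the probability Firm 1 plays A, from Firm 2's indifference between A and B: −6p − (1−p) = 8p − 6(1−p), giving p = 5/19.
Since Firm 2 is indifferent in equilibrium, Firm 2's expected payoff equals the payoff from either column against (5/19, 14/19). Using A: −6(5/19) − (14/19) = -44/19.

-44/19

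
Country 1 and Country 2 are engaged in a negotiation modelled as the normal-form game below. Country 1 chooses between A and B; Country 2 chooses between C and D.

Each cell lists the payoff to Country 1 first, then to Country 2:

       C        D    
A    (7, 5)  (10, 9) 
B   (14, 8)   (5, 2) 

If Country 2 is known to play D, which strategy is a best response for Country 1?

A

Against D, Country 1 earns 10 from A and 5 from B.
So A is the best response.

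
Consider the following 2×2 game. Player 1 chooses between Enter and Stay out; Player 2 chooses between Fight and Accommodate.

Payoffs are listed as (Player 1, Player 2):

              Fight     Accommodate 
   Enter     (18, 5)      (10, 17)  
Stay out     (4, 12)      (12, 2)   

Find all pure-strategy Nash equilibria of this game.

none

(Enter, Fight): Player 2 prefers Accommodate (17 > 5) — not an equilibrium.
(Enter, Accommodate): Player 1 prefers Stay out (12 > 10) — not an equilibrium.
(Stay out, Fight): Player 1 prefers Enter (18 > 4) — not an equilibrium.
(Stay out, Accommodate): Player 2 prefers Fight (12 > 2) — not an equilibrium.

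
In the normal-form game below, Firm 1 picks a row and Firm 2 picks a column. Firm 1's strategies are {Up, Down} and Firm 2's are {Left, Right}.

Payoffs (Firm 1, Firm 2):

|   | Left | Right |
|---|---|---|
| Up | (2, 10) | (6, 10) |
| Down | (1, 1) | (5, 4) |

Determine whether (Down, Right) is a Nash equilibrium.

At (Down, Right), Firm 1 earns 5; switching to Up would give 6, so Firm 1 would deviate.
Firm 2 earns 4; switching to Left would give 1, so Firm 2 has no profitable deviation.
Since at least one player can profitably deviate, this is not a Nash equilibrium.

No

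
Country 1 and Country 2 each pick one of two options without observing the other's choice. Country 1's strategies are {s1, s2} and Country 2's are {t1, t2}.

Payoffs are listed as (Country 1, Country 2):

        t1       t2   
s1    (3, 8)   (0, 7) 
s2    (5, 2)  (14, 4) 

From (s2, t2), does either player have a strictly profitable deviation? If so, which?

Neither

Country 1 at (s2, t2) earns 14; deviating to s1 yields 0 — not better.
Country 2 earns 4; deviating to t1 yields 2 — not better.
Neither player can strictly improve; the profile is a Nash equilibrium.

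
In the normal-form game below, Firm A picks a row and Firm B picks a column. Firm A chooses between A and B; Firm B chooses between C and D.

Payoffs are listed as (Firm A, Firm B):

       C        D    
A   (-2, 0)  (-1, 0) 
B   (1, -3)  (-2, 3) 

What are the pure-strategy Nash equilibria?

(A, C): Firm A prefers B (1 > -2) — not an equilibrium.
(A, D): Firm A gets -1 ≥ -2 from B, and Firm B gets 0 ≥ 0 from C — Nash equilibrium.
(B, C): Firm B prefers D (3 > -3) — not an equilibrium.
(B, D): Firm A prefers A (-1 > -2) — not an equilibrium.

(A, D)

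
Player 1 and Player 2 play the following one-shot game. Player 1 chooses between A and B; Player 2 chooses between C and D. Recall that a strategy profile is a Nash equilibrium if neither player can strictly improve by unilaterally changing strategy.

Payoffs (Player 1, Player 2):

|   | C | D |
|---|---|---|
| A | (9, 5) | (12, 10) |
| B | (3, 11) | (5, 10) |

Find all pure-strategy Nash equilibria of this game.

(A, D)

(A, C): Player 2 prefers D (10 > 5) — not an equilibrium.
(A, D): Player 1 gets 12 ≥ 5 from B, and Player 2 gets 10 ≥ 5 from C — Nash equilibrium.
(B, C): Player 1 prefers A (9 > 3) — not an equilibrium.
(B, D): Player 1 prefers A (12 > 5); Player 2 prefers C (11 > 10) — not an equilibrium.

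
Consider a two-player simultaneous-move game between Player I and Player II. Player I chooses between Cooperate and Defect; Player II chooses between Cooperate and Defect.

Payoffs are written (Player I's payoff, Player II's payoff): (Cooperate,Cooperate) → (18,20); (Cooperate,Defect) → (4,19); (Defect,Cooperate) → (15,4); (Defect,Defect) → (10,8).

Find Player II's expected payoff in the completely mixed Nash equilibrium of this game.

84/5

First find p, the probability Player I plays Cooperate, from Player II's indifference between Cooperate and Defect: 20p + 4(1−p) = 19p + 8(1−p), giving p = 4/5.
Since Player II is indifferent in equilibrium, Player II's expected payoff equals the payoff from either column against (4/5, 1/5). Using Cooperate: 20(4/5) + 4(1/5) = 84/5.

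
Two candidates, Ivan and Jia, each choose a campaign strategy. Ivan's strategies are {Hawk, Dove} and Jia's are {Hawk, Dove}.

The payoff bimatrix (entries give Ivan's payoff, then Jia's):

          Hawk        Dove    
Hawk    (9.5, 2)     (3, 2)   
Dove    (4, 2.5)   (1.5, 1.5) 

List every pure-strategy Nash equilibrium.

(Hawk, Hawk) and (Hawk, Dove)

(Hawk, Hawk): Ivan gets 9.5 ≥ 4 from Dove, and Jia gets 2 ≥ 2 from Dove — Nash equilibrium.
(Hawk, Dove): Ivan gets 3 ≥ 1.5 from Dove, and Jia gets 2 ≥ 2 from Hawk — Nash equilibrium.
(Dove, Hawk): Ivan prefers Hawk (9.5 > 4) — not an equilibrium.
(Dove, Dove): Ivan prefers Hawk (3 > 1.5); Jia prefers Hawk (2.5 > 1.5) — not an equilibrium.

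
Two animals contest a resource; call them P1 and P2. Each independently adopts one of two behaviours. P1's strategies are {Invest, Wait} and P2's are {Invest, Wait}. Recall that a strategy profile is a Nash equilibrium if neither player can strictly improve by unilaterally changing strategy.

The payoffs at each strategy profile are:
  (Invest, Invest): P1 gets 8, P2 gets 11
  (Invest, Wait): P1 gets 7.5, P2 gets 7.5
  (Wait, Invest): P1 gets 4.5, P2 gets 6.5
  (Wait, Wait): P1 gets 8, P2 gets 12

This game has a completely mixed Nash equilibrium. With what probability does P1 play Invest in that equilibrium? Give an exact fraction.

11/18

Let p be the probability that P1 plays Invest. In a completely mixed equilibrium, P2 must be indifferent between Invest and Wait.
P2's expected payoff from Invest is 11p + 6.5(1−p); from Wait it is 7.5p + 12(1−p).
Setting these equal: 4.5p + 6.5 = −4.5p + 12, so p = 11/18.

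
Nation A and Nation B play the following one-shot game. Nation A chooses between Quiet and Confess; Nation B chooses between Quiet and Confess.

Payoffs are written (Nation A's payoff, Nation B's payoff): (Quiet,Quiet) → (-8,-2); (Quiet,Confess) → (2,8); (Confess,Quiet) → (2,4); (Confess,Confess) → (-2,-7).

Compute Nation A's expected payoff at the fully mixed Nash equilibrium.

First find q, the probability Nation B plays Quiet, from Nation A's indifference between Quiet and Confess: −8q + 2(1−q) = 2q − 2(1−q), giving q = 2/7.
Since Nation A is indifferent in equilibrium, Nation A's expected payoff equals the payoff from either row against (2/7, 5/7). Using Quiet: −8(2/7) + 2(5/7) = -6/7.

-6/7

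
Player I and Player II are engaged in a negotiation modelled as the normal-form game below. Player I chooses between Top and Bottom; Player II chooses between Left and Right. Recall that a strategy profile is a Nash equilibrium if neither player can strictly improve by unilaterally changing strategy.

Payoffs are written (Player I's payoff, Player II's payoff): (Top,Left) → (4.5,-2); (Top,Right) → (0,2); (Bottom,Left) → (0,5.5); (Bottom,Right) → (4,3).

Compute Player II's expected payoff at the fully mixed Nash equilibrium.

First find p, the probability Player I plays Top, from Player II's indifference between Left and Right: −2p + 5.5(1−p) = 2p + 3(1−p), giving p = 5/13.
Since Player II is indifferent in equilibrium, Player II's expected payoff equals the payoff from either column against (5/13, 8/13). Using Left: −2(5/13) + 5.5(8/13) = 34/13.

34/13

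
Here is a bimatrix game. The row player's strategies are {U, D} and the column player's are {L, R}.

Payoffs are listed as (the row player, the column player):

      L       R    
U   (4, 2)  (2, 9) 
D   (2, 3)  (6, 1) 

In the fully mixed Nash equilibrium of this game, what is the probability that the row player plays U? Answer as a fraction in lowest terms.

2/9

Let r be the probability that the row player plays U. In a completely mixed equilibrium, the column player must be indifferent between L and R.
The column player's expected payoff from L is 2r + 3(1−r); from R it is 9r + (1−r).
Setting these equal: −r + 3 = 8r + 1, so r = 2/9.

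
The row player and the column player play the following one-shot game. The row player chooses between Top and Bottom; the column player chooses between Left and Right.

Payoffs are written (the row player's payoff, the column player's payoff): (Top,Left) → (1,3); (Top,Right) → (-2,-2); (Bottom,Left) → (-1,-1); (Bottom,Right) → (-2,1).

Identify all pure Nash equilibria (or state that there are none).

(Top, Left) and (Bottom, Right)

(Top, Left): the row player gets 1 ≥ -1 from Bottom, and the column player gets 3 ≥ -2 from Right — Nash equilibrium.
(Top, Right): the column player prefers Left (3 > -2) — not an equilibrium.
(Bottom, Left): the row player prefers Top (1 > -1); the column player prefers Right (1 > -1) — not an equilibrium.
(Bottom, Right): the row player gets -2 ≥ -2 from Top, and the column player gets 1 ≥ -1 from Left — Nash equilibrium.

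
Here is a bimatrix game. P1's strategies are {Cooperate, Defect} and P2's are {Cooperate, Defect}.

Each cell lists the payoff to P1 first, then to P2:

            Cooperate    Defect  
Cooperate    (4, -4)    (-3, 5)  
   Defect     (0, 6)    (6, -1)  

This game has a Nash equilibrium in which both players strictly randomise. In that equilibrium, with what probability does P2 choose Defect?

4/13

Let y be the probability that P2 plays Cooperate. In a completely mixed equilibrium, P1 must be indifferent between Cooperate and Defect.
P1's expected payoff from Cooperate is 4y − 3(1−y); from Defect it is 6(1−y).
Setting these equal: 7y − 3 = −6y + 6, so y = 9/13.
Therefore P2 plays Defect with probability 1 − 9/13 = 4/13.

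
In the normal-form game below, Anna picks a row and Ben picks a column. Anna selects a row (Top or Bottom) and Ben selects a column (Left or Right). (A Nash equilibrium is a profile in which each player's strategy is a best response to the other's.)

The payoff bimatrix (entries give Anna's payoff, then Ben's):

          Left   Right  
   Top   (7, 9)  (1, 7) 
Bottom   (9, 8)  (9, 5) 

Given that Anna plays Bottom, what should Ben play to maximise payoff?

Against Bottom, Ben earns 8 from Left and 5 from Right.
So Left is the best response.

Left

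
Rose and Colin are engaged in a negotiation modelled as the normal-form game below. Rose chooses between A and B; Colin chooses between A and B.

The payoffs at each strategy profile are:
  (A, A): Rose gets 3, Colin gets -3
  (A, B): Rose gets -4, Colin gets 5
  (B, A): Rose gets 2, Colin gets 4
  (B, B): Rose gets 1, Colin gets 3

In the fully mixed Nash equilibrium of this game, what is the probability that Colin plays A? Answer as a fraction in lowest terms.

5/6

Let y be the probability that Colin plays A. In a completely mixed equilibrium, Rose must be indifferent between A and B.
Rose's expected payoff from A is 3y − 4(1−y); from B it is 2y + (1−y).
Setting these equal: 7y − 4 = y + 1, so y = 5/6.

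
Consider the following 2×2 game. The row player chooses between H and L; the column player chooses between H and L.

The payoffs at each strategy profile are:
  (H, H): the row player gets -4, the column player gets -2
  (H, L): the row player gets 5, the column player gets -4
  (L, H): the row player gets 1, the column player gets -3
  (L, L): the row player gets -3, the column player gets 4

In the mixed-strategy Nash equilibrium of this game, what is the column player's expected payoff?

First find x, the probability the row player plays H, from the column player's indifference between H and L: −2x − 3(1−x) = −4x + 4(1−x), giving x = 7/9.
Since the column player is indifferent in equilibrium, the column player's expected payoff equals the payoff from either column against (7/9, 2/9). Using H: −2(7/9) − 3(2/9) = -20/9.

-20/9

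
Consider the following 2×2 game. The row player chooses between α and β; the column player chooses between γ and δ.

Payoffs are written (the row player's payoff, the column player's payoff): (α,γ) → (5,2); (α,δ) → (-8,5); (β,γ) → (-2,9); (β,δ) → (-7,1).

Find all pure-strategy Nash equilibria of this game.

(α, γ): the column player prefers δ (5 > 2) — not an equilibrium.
(α, δ): the row player prefers β (-7 > -8) — not an equilibrium.
(β, γ): the row player prefers α (5 > -2) — not an equilibrium.
(β, δ): the column player prefers γ (9 > 1) — not an equilibrium.

none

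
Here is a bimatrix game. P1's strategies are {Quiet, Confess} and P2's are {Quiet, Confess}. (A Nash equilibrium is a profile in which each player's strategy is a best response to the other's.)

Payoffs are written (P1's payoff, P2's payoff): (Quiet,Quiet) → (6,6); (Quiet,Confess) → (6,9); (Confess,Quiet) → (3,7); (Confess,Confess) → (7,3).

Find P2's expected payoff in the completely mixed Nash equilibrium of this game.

First find x, the probability P1 plays Quiet, from P2's indifference between Quiet and Confess: 6x + 7(1−x) = 9x + 3(1−x), giving x = 4/7.
Since P2 is indifferent in equilibrium, P2's expected payoff equals the payoff from either column against (4/7, 3/7). Using Quiet: 6(4/7) + 7(3/7) = 45/7.

45/7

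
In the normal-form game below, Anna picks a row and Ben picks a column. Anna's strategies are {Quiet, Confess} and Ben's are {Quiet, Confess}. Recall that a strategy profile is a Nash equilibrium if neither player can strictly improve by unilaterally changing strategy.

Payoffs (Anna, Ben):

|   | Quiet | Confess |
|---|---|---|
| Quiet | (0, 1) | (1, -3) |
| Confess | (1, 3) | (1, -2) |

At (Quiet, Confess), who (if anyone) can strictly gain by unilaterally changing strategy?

Anna at (Quiet, Confess) earns 1; deviating to Confess yields 1 — not better.
Ben earns -3; deviating to Quiet yields 1 — a strict improvement.
Only Ben has a strictly profitable deviation.

Ben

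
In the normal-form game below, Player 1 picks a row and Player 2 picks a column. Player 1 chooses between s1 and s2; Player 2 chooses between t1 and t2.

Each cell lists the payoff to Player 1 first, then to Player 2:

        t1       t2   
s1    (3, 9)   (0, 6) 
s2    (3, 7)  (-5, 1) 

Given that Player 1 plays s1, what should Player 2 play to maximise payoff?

t1

Against s1, Player 2 earns 9 from t1 and 6 from t2.
So t1 is the best response.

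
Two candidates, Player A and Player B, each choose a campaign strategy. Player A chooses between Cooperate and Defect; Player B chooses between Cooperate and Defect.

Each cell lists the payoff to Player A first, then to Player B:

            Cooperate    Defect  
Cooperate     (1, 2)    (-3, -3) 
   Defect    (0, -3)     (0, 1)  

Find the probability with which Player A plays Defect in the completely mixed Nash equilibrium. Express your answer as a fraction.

Let p be the probability that Player A plays Cooperate. In a completely mixed equilibrium, Player B must be indifferent between Cooperate and Defect.
Player B's expected payoff from Cooperate is 2p − 3(1−p); from Defect it is −3p + (1−p).
Setting these equal: 5p − 3 = −4p + 1, so p = 4/9.
Therefore Player A plays Defect with probability 1 − 4/9 = 5/9.

5/9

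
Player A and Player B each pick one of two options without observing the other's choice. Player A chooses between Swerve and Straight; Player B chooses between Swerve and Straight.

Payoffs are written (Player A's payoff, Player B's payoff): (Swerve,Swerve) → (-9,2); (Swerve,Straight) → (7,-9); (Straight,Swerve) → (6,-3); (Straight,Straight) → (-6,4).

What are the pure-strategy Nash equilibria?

none

(Swerve, Swerve): Player A prefers Straight (6 > -9) — not an equilibrium.
(Swerve, Straight): Player B prefers Swerve (2 > -9) — not an equilibrium.
(Straight, Swerve): Player B prefers Straight (4 > -3) — not an equilibrium.
(Straight, Straight): Player A prefers Swerve (7 > -6) — not an equilibrium.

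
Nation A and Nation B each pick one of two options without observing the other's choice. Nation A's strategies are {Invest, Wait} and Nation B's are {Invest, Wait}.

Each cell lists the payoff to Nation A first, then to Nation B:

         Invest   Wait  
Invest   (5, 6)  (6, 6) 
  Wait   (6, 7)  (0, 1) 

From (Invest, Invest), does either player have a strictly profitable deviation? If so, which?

Nation A at (Invest, Invest) earns 5; deviating to Wait yields 6 — a strict improvement.
Nation B earns 6; deviating to Wait yields 6 — not better.
Only Nation A has a strictly profitable deviation.

Nation A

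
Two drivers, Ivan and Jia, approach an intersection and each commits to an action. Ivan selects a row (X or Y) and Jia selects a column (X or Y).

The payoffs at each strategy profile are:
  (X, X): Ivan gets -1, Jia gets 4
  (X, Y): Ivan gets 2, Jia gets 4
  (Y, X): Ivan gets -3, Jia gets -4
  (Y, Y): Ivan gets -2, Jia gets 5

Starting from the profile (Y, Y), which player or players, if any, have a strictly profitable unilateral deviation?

Ivan at (Y, Y) earns -2; deviating to X yields 2 — a strict improvement.
Jia earns 5; deviating to X yields -4 — not better.
Only Ivan has a strictly profitable deviation.

Ivan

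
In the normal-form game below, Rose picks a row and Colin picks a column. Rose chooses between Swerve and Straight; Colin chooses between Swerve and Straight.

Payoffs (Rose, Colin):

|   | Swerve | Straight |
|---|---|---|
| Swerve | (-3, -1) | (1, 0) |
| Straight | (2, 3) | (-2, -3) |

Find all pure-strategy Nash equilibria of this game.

(Swerve, Swerve): Rose prefers Straight (2 > -3); Colin prefers Straight (0 > -1) — not an equilibrium.
(Swerve, Straight): Rose gets 1 ≥ -2 from Straight, and Colin gets 0 ≥ -1 from Swerve — Nash equilibrium.
(Straight, Swerve): Rose gets 2 ≥ -3 from Swerve, and Colin gets 3 ≥ -3 from Straight — Nash equilibrium.
(Straight, Straight): Rose prefers Swerve (1 > -2); Colin prefers Swerve (3 > -3) — not an equilibrium.

(Swerve, Straight) and (Straight, Swerve)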